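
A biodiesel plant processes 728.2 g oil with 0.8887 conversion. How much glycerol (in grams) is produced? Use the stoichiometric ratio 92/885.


glycerol = oil * conv * (92/885)
= 728.2 * 0.8887 * 92 / 885
= 67.2745 g

67.2745 g


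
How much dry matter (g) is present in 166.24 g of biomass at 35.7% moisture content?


Wd = Ww * (1 - MC/100)
= 166.24 * (1 - 35.7/100)
= 106.8923 g

106.8923 g


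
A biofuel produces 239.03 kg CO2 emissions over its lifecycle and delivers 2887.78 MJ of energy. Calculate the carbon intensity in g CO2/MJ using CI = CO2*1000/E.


CI = CO2 * 1000 / E
= 239.03 * 1000 / 2887.78
= 82.7729 g CO2/MJ

82.7729 g CO2/MJ


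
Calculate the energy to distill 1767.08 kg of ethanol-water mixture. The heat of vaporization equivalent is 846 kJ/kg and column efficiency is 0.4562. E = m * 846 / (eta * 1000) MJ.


E = m * 846 / (eta * 1000)
= 1767.08 * 846 / (0.4562 * 1000)
= 3276.9612 MJ

3276.9612 MJ


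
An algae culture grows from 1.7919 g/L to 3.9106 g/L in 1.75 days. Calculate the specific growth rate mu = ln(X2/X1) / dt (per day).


mu = ln(X2/X1) / dt
= ln(3.9106/1.7919) / 1.75
= 0.4460 per day

0.4460 per day


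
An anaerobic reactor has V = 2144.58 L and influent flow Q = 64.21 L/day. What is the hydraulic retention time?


HRT = V / Q
= 2144.58 / 64.21
= 33.3995 days

33.3995 days


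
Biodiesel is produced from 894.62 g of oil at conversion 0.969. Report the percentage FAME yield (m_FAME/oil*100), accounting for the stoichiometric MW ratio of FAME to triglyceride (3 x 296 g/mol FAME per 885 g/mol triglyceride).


m_FAME = oil * conv * (3 * 296 / 885) = oil * conv * (888/885)
= 894.62 * 0.969 * 888 / 885
= 869.8254 g
Y = m_FAME / oil * 100 = conv * (888/885) * 100
= 0.969 * 888 / 885 * 100
= 97.23%

97.23%


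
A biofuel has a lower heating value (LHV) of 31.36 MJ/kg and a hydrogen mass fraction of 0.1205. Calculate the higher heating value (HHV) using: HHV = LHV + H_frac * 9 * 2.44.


HHV = LHV + H_frac * 9 * 2.44
= 31.36 + 0.1205 * 9 * 2.44
= 34.0062 MJ/kg

34.0062 MJ/kg


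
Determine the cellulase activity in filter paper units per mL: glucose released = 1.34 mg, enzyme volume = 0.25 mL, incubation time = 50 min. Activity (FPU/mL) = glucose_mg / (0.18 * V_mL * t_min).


Activity = glucose_mg / (0.18 mg/umol * V_mL * t_min)
= 1.34 / (0.18 * 0.25 * 50)
= 0.5956 FPU/mL

0.5956 FPU/mL


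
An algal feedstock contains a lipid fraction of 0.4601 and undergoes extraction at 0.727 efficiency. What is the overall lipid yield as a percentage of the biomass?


Y = lipid_content * extraction_eff * 100
= 0.4601 * 0.727 * 100
= 33.4493%

33.4493%


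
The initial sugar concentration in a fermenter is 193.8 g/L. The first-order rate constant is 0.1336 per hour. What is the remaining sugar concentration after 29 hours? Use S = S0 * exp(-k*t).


S = S0 * exp(-k * t)
S = 193.8 * exp(-0.1336 * 29)
S = 4.0246 g/L

4.0246 g/L


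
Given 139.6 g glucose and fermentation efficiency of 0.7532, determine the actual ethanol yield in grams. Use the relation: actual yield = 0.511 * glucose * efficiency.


Actual ethanol: m = 0.511 * 139.6 * 0.7532
m = 53.7300 g

53.7300 g


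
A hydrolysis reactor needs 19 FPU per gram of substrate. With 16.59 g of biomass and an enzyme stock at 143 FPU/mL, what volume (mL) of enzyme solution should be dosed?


V = dosage * m_sub / activity
V = 19 * 16.59 / 143
V = 2.2043 mL

2.2043 mL


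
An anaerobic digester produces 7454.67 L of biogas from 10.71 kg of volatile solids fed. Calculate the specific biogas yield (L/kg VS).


Y = V / VS
= 7454.67 / 10.71
= 696.0476 L/kg VS

696.0476 L/kg VS


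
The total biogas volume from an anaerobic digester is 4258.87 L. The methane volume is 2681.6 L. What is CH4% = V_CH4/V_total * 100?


CH4% = V_CH4 / V_total * 100
= 2681.6 / 4258.87 * 100
= 62.9651%

62.9651%


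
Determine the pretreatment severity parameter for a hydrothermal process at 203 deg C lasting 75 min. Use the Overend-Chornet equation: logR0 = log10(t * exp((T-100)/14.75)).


logR0 = log10(t * exp((T - 100) / 14.75))
= log10(75 * exp((203 - 100) / 14.75))
= 4.9078

4.9078


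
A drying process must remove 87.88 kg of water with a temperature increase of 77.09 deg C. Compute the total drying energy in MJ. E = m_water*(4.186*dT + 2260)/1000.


E = m_water * (4.186 * dT + 2260) / 1000
= 87.88 * (4.186 * 77.09 + 2260) / 1000
= 226.9676 MJ

226.9676 MJ


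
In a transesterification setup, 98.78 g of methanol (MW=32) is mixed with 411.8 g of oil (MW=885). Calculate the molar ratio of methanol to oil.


Molar ratio = n_MeOH / n_oil = (MeOH/32) / (oil/885) = (MeOH * 885) / (32 * oil)
= (98.78 * 885) / (32 * 411.8)
= 6.6340

6.6340


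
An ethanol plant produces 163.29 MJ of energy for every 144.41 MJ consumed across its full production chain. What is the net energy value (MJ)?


NEV = E_out - E_in
= 163.29 - 144.41
= 18.8800 MJ

18.8800 MJ


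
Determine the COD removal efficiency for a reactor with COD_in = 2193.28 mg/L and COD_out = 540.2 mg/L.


eta = (COD_in - COD_out) / COD_in * 100
= (2193.28 - 540.2) / 2193.28 * 100
= 75.3702%

75.3702%


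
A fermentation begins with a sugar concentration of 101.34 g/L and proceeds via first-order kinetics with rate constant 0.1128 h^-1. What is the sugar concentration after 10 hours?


S = S0 * exp(-k * t)
S = 101.34 * exp(-0.1128 * 10)
S = 32.8017 g/L

32.8017 g/L


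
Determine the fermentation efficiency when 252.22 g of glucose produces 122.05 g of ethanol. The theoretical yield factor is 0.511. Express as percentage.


Fermentation efficiency = (actual / (0.511 * glucose)) * 100
= (122.05 / (0.511 * 252.22)) * 100
= 94.6972%

94.6972%


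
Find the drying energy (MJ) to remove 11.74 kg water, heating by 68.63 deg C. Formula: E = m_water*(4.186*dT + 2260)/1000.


E = m_water * (4.186 * dT + 2260) / 1000
= 11.74 * (4.186 * 68.63 + 2260) / 1000
= 29.9051 MJ

29.9051 MJ


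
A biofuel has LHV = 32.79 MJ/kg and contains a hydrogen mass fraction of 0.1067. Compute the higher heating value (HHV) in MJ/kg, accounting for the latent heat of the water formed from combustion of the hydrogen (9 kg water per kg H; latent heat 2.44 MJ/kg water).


HHV = LHV + H_frac * 9 * 2.44
= 32.79 + 0.1067 * 9 * 2.44
= 35.1331 MJ/kg

35.1331 MJ/kg


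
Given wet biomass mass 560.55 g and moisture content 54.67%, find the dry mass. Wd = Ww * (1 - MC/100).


Wd = Ww * (1 - MC/100)
= 560.55 * (1 - 54.67/100)
= 254.0973 g

254.0973 g


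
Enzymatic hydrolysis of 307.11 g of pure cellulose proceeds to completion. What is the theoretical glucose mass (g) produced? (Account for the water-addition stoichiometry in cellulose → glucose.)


glucose = cellulose * 180/162
= 307.11 * 180/162
= 341.2333 g

341.2333 g


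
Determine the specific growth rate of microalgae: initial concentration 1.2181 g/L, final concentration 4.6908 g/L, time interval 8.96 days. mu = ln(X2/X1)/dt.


mu = ln(X2/X1) / dt
= ln(4.6908/1.2181) / 8.96
= 0.1505 per day

0.1505 per day


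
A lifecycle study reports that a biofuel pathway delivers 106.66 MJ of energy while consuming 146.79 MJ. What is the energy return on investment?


EROI = E_out / E_in
= 106.66 / 146.79
= 0.7266

0.7266


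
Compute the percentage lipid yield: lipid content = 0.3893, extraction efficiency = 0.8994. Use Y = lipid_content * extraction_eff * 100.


Y = lipid_content * extraction_eff * 100
= 0.3893 * 0.8994 * 100
= 35.0136%

35.0136%


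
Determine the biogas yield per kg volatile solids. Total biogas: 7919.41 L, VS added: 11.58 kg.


Y = V / VS
= 7919.41 / 11.58
= 683.8869 L/kg VS

683.8869 L/kg VS


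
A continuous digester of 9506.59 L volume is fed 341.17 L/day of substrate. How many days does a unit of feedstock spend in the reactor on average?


HRT = V / Q
= 9506.59 / 341.17
= 27.8647 days

27.8647 days


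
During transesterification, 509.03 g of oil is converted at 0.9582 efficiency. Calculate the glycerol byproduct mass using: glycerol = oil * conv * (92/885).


glycerol = oil * conv * (92/885)
= 509.03 * 0.9582 * 92 / 885
= 50.7042 g

50.7042 g


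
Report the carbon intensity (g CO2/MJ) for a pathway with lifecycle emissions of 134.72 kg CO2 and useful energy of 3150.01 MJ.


CI = CO2 * 1000 / E
= 134.72 * 1000 / 3150.01
= 42.7681 g CO2/MJ

42.7681 g CO2/MJ


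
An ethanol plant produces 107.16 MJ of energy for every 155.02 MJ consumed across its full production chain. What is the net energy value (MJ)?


NEV = E_out - E_in
= 107.16 - 155.02
= -47.8600 MJ

-47.8600 MJ


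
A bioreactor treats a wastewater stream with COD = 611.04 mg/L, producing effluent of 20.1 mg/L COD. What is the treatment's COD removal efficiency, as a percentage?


eta = (COD_in - COD_out) / COD_in * 100
= (611.04 - 20.1) / 611.04 * 100
= 96.7105%

96.7105%


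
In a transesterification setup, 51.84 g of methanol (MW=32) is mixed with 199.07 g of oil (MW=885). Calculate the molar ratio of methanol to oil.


Molar ratio = n_MeOH / n_oil = (MeOH/32) / (oil/885) = (MeOH * 885) / (32 * oil)
= (51.84 * 885) / (32 * 199.07)
= 7.2020

7.2020


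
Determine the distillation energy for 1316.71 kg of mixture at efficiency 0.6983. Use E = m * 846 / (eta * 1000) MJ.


E = m * 846 / (eta * 1000)
= 1316.71 * 846 / (0.6983 * 1000)
= 1595.2122 MJ

1595.2122 MJ


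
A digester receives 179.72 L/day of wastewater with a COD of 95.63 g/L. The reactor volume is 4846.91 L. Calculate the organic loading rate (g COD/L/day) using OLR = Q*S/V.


OLR = Q * S / V
= 179.72 * 95.63 / 4846.91
= 3.5459 g/L/day

3.5459 g/L/day


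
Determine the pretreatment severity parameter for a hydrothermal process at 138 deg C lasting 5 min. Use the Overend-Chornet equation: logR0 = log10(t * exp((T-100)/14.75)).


logR0 = log10(t * exp((T - 100) / 14.75))
= log10(5 * exp((138 - 100) / 14.75))
= 1.8178

1.8178


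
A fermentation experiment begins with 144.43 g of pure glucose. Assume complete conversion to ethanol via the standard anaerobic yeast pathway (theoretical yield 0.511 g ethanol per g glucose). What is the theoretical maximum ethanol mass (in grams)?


Theoretical ethanol yield: m_EtOH = 0.511 * m_glucose
m_EtOH = 0.511 * 144.43 = 73.8037 g

73.8037 g


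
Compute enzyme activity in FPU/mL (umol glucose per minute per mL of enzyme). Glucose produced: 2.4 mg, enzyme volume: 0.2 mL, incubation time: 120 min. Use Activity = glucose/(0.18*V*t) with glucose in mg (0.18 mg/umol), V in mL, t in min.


Activity = glucose_mg / (0.18 mg/umol * V_mL * t_min)
= 2.4 / (0.18 * 0.2 * 120)
= 0.5556 FPU/mL

0.5556 FPU/mL


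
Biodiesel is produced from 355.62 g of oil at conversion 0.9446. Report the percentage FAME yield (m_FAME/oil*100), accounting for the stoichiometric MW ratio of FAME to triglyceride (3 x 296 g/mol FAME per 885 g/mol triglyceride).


m_FAME = oil * conv * (3 * 296 / 885) = oil * conv * (888/885)
= 355.62 * 0.9446 * 888 / 885
= 337.0574 g
Y = m_FAME / oil * 100 = conv * (888/885) * 100
= 0.9446 * 888 / 885 * 100
= 94.78%

94.78%


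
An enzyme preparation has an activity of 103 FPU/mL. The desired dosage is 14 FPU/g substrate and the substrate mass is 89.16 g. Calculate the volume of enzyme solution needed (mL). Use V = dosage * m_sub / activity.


V = dosage * m_sub / activity
V = 14 * 89.16 / 103
V = 12.1188 mL

12.1188 mL


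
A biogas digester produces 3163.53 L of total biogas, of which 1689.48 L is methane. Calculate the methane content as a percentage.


CH4% = V_CH4 / V_total * 100
= 1689.48 / 3163.53 * 100
= 53.4049%

53.4049%


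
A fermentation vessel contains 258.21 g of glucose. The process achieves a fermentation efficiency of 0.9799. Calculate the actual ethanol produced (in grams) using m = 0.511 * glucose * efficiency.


Actual ethanol: m = 0.511 * 258.21 * 0.9799
m = 129.2932 g

129.2932 g


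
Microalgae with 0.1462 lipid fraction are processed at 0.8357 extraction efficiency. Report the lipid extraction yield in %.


Y = lipid_content * extraction_eff * 100
= 0.1462 * 0.8357 * 100
= 12.2179%

12.2179%


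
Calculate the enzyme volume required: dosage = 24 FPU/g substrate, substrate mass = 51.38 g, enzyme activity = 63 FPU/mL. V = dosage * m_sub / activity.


V = dosage * m_sub / activity
V = 24 * 51.38 / 63
V = 19.5733 mL

19.5733 mL


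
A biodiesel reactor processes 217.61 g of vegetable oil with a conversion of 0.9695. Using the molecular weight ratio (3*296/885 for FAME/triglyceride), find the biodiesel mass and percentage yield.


m_FAME = oil * conv * (3 * 296 / 885) = oil * conv * (888/885)
= 217.61 * 0.9695 * 888 / 885
= 211.6881 g
Y = m_FAME / oil * 100 = conv * (888/885) * 100
= 0.9695 * 888 / 885 * 100
= 97.28%

211.6881 g FAME; Y = 97.28%


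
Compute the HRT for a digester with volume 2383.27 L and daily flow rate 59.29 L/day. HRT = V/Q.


HRT = V / Q
= 2383.27 / 59.29
= 40.1968 days

40.1968 days


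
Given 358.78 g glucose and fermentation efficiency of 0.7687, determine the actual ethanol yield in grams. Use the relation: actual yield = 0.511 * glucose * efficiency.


Actual ethanol: m = 0.511 * 358.78 * 0.7687
m = 140.9308 g

140.9308 g


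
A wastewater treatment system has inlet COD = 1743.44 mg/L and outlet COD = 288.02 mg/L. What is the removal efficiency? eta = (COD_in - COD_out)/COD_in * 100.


eta = (COD_in - COD_out) / COD_in * 100
= (1743.44 - 288.02) / 1743.44 * 100
= 83.4798%

83.4798%


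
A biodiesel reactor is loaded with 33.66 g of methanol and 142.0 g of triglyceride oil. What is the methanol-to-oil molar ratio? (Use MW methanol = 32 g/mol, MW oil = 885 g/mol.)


Molar ratio = n_MeOH / n_oil = (MeOH/32) / (oil/885) = (MeOH * 885) / (32 * oil)
= (33.66 * 885) / (32 * 142.0)
= 6.5557

6.5557


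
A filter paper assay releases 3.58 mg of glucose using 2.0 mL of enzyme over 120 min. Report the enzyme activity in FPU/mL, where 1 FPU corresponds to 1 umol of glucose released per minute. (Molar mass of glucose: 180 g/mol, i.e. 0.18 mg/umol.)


Activity = glucose_mg / (0.18 mg/umol * V_mL * t_min)
= 3.58 / (0.18 * 2.0 * 120)
= 0.0829 FPU/mL

0.0829 FPU/mL


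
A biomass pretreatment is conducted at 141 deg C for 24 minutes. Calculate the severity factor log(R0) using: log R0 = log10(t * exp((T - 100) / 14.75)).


logR0 = log10(t * exp((T - 100) / 14.75))
= log10(24 * exp((141 - 100) / 14.75))
= 2.5874

2.5874


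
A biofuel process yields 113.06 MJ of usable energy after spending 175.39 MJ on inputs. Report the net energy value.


NEV = E_out - E_in
= 113.06 - 175.39
= -62.3300 MJ

-62.3300 MJ


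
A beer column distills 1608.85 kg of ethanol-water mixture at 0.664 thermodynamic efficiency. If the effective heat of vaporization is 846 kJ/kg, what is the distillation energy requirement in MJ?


E = m * 846 / (eta * 1000)
= 1608.85 * 846 / (0.664 * 1000)
= 2049.8300 MJ

2049.8300 MJ


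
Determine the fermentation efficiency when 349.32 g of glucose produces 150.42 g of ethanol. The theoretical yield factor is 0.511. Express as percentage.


Fermentation efficiency = (actual / (0.511 * glucose)) * 100
= (150.42 / (0.511 * 349.32)) * 100
= 84.2677%

84.2677%


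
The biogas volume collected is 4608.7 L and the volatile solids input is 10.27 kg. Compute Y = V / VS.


Y = V / VS
= 4608.7 / 10.27
= 448.7537 L/kg VS

448.7537 L/kg VS


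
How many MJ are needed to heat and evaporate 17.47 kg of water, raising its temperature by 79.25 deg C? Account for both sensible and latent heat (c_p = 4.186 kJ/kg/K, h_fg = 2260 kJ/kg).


E = m_water * (4.186 * dT + 2260) / 1000
= 17.47 * (4.186 * 79.25 + 2260) / 1000
= 45.2777 MJ

45.2777 MJ


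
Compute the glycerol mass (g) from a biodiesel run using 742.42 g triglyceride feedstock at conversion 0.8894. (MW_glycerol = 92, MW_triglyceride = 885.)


glycerol = oil * conv * (92/885)
= 742.42 * 0.8894 * 92 / 885
= 68.6422 g

68.6422 g


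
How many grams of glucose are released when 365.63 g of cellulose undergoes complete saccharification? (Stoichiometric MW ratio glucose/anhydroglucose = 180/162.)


glucose = cellulose * 180/162
= 365.63 * 180/162
= 406.2556 g

406.2556 g


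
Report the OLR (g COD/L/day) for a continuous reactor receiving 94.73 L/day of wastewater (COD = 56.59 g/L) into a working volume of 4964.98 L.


OLR = Q * S / V
= 94.73 * 56.59 / 4964.98
= 1.0797 g/L/day

1.0797 g/L/day


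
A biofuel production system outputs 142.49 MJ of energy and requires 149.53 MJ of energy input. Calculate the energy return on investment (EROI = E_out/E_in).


EROI = E_out / E_in
= 142.49 / 149.53
= 0.9529

0.9529


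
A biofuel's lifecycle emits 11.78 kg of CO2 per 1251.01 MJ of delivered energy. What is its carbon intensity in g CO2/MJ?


CI = CO2 * 1000 / E
= 11.78 * 1000 / 1251.01
= 9.4164 g CO2/MJ

9.4164 g CO2/MJ


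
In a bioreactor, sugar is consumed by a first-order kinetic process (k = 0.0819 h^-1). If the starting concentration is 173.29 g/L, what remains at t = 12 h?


S = S0 * exp(-k * t)
S = 173.29 * exp(-0.0819 * 12)
S = 64.8558 g/L

64.8558 g/L


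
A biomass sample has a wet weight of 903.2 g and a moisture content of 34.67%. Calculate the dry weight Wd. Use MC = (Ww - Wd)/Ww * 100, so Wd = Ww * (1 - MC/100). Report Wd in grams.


Wd = Ww * (1 - MC/100)
= 903.2 * (1 - 34.67/100)
= 590.0606 g

590.0606 g


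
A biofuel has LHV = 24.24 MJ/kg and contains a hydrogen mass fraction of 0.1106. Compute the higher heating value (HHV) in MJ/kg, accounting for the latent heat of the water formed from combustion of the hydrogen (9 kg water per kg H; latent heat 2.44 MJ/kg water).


HHV = LHV + H_frac * 9 * 2.44
= 24.24 + 0.1106 * 9 * 2.44
= 26.6688 MJ/kg

26.6688 MJ/kg


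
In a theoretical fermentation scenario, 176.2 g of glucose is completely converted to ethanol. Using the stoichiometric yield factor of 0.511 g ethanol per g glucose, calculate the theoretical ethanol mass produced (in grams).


Theoretical ethanol yield: m_EtOH = 0.511 * m_glucose
m_EtOH = 0.511 * 176.2 = 90.0382 g

90.0382 g


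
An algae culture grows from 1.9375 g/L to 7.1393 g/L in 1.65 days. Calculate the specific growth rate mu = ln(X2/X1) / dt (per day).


mu = ln(X2/X1) / dt
= ln(7.1393/1.9375) / 1.65
= 0.7904 per day

0.7904 per day


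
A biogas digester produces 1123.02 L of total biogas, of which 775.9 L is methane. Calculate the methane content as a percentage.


CH4% = V_CH4 / V_total * 100
= 775.9 / 1123.02 * 100
= 69.0905%

69.0905%


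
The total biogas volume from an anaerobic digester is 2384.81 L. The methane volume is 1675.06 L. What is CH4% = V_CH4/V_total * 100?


CH4% = V_CH4 / V_total * 100
= 1675.06 / 2384.81 * 100
= 70.2387%

70.2387%


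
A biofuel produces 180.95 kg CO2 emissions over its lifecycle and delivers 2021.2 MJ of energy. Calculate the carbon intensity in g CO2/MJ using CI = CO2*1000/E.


CI = CO2 * 1000 / E
= 180.95 * 1000 / 2021.2
= 89.5260 g CO2/MJ

89.5260 g CO2/MJ


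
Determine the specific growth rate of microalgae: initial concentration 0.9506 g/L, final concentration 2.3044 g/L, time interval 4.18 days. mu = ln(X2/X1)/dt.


mu = ln(X2/X1) / dt
= ln(2.3044/0.9506) / 4.18
= 0.2118 per day

0.2118 per day


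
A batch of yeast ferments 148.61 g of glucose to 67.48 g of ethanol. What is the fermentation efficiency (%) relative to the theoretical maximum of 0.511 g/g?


Fermentation efficiency = (actual / (0.511 * glucose)) * 100
= (67.48 / (0.511 * 148.61)) * 100
= 88.8600%

88.8600%


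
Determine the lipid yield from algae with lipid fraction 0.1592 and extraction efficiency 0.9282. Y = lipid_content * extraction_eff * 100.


Y = lipid_content * extraction_eff * 100
= 0.1592 * 0.9282 * 100
= 14.7769%

14.7769%


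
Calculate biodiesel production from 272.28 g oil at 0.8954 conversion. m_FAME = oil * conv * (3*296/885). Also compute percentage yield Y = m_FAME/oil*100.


m_FAME = oil * conv * (3 * 296 / 885) = oil * conv * (888/885)
= 272.28 * 0.8954 * 888 / 885
= 244.6260 g
Y = m_FAME / oil * 100 = conv * (888/885) * 100
= 0.8954 * 888 / 885 * 100
= 89.84%

244.6260 g FAME; Y = 89.84%


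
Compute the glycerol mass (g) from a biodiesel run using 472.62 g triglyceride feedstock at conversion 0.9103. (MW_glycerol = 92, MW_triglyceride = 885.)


glycerol = oil * conv * (92/885)
= 472.62 * 0.9103 * 92 / 885
= 44.7241 g

44.7241 g


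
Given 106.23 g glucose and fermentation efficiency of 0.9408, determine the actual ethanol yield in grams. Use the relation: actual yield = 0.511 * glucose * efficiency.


Actual ethanol: m = 0.511 * 106.23 * 0.9408
m = 51.0699 g

51.0699 g


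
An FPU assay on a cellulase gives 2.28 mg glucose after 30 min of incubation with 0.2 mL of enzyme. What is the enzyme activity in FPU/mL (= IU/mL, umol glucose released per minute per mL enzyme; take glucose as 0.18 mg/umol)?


Activity = glucose_mg / (0.18 mg/umol * V_mL * t_min)
= 2.28 / (0.18 * 0.2 * 30)
= 2.1111 FPU/mL

2.1111 FPU/mL


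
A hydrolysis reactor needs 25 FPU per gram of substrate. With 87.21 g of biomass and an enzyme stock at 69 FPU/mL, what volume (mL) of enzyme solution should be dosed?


V = dosage * m_sub / activity
V = 25 * 87.21 / 69
V = 31.5978 mL

31.5978 mL


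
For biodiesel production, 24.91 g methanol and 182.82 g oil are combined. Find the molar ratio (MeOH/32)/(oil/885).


Molar ratio = n_MeOH / n_oil = (MeOH/32) / (oil/885) = (MeOH * 885) / (32 * oil)
= (24.91 * 885) / (32 * 182.82)
= 3.7683

3.7683


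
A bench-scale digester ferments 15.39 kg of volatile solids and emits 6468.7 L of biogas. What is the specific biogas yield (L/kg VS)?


Y = V / VS
= 6468.7 / 15.39
= 420.3184 L/kg VS

420.3184 L/kg VS


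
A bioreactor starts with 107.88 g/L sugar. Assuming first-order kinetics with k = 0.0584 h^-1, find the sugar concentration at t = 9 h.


S = S0 * exp(-k * t)
S = 107.88 * exp(-0.0584 * 9)
S = 63.7787 g/L

63.7787 g/L


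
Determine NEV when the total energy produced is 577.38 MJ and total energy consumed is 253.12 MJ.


NEV = E_out - E_in
= 577.38 - 253.12
= 324.2600 MJ

324.2600 MJ


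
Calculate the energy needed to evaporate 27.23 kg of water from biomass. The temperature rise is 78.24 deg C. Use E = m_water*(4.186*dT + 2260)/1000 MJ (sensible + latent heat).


E = m_water * (4.186 * dT + 2260) / 1000
= 27.23 * (4.186 * 78.24 + 2260) / 1000
= 70.4580 MJ

70.4580 MJ


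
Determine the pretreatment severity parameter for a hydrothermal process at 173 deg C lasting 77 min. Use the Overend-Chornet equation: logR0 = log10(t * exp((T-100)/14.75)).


logR0 = log10(t * exp((T - 100) / 14.75))
= log10(77 * exp((173 - 100) / 14.75))
= 4.0359

4.0359


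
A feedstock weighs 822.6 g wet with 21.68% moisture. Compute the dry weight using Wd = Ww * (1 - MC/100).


Wd = Ww * (1 - MC/100)
= 822.6 * (1 - 21.68/100)
= 644.2603 g

644.2603 g


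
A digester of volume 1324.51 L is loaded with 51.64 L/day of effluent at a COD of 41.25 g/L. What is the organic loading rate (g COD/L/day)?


OLR = Q * S / V
= 51.64 * 41.25 / 1324.51
= 1.6083 g/L/day

1.6083 g/L/day


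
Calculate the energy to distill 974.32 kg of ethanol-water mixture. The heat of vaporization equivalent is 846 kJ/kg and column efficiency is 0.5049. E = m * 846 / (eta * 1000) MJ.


E = m * 846 / (eta * 1000)
= 974.32 * 846 / (0.5049 * 1000)
= 1632.5504 MJ

1632.5504 MJ


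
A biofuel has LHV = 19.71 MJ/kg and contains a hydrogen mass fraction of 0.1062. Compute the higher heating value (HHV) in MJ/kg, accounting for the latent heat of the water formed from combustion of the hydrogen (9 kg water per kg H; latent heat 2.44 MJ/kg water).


HHV = LHV + H_frac * 9 * 2.44
= 19.71 + 0.1062 * 9 * 2.44
= 22.0422 MJ/kg

22.0422 MJ/kg


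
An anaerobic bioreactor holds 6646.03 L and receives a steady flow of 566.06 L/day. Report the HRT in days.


HRT = V / Q
= 6646.03 / 566.06
= 11.7409 days

11.7409 days


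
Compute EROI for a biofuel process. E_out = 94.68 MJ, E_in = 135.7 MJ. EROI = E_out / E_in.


EROI = E_out / E_in
= 94.68 / 135.7
= 0.6977

0.6977


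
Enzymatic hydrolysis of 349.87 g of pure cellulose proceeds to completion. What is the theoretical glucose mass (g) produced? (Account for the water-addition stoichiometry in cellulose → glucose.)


glucose = cellulose * 180/162
= 349.87 * 180/162
= 388.7444 g

388.7444 g


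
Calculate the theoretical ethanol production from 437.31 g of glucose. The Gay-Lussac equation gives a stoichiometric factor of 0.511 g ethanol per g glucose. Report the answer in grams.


Theoretical ethanol yield: m_EtOH = 0.511 * m_glucose
m_EtOH = 0.511 * 437.31 = 223.4654 g

223.4654 g


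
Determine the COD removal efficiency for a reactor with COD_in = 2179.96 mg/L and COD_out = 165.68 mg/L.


eta = (COD_in - COD_out) / COD_in * 100
= (2179.96 - 165.68) / 2179.96 * 100
= 92.3999%

92.3999%


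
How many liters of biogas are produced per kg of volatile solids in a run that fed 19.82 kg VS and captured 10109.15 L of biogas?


Y = V / VS
= 10109.15 / 19.82
= 510.0479 L/kg VS

510.0479 L/kg VS


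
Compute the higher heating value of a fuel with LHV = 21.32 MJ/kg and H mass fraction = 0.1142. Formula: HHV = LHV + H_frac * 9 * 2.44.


HHV = LHV + H_frac * 9 * 2.44
= 21.32 + 0.1142 * 9 * 2.44
= 23.8278 MJ/kg

23.8278 MJ/kg


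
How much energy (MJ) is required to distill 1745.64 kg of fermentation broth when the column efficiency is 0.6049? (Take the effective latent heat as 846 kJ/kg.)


E = m * 846 / (eta * 1000)
= 1745.64 * 846 / (0.6049 * 1000)
= 2441.4142 MJ

2441.4142 MJ


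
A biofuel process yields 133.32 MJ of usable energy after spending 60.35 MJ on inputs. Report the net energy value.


NEV = E_out - E_in
= 133.32 - 60.35
= 72.9700 MJ

72.9700 MJ


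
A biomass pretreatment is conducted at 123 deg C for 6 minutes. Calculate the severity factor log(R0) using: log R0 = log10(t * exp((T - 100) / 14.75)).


logR0 = log10(t * exp((T - 100) / 14.75))
= log10(6 * exp((123 - 100) / 14.75))
= 1.4554

1.4554


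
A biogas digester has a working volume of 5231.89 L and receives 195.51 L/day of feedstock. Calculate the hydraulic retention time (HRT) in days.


HRT = V / Q
= 5231.89 / 195.51
= 26.7602 days

26.7602 days


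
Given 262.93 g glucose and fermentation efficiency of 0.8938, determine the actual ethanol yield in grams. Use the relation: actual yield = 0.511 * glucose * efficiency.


Actual ethanol: m = 0.511 * 262.93 * 0.8938
m = 120.0885 g

120.0885 g


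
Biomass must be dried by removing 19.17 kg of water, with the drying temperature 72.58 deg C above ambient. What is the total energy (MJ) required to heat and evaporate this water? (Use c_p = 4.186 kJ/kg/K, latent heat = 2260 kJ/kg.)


E = m_water * (4.186 * dT + 2260) / 1000
= 19.17 * (4.186 * 72.58 + 2260) / 1000
= 49.1484 MJ

49.1484 MJ


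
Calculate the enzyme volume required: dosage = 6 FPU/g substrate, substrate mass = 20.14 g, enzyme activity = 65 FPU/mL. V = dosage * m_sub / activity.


V = dosage * m_sub / activity
V = 6 * 20.14 / 65
V = 1.8591 mL

1.8591 mL


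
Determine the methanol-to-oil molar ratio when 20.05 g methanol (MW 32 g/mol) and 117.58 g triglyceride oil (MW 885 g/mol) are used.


Molar ratio = n_MeOH / n_oil = (MeOH/32) / (oil/885) = (MeOH * 885) / (32 * oil)
= (20.05 * 885) / (32 * 117.58)
= 4.7160

4.7160


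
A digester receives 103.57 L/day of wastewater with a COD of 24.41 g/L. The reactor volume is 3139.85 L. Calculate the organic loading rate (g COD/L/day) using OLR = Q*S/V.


OLR = Q * S / V
= 103.57 * 24.41 / 3139.85
= 0.8052 g/L/day

0.8052 g/L/day


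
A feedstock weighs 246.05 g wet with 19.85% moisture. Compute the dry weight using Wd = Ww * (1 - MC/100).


Wd = Ww * (1 - MC/100)
= 246.05 * (1 - 19.85/100)
= 197.2091 g

197.2091 g


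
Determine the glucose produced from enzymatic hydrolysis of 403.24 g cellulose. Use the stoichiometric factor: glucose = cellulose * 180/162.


glucose = cellulose * 180/162
= 403.24 * 180/162
= 448.0444 g

448.0444 g


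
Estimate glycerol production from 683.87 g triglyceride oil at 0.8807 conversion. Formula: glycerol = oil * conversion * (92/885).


glycerol = oil * conv * (92/885)
= 683.87 * 0.8807 * 92 / 885
= 62.6103 g

62.6103 g


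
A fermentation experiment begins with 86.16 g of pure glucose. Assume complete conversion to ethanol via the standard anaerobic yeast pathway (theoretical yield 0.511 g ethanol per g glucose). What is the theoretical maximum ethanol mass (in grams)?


Theoretical ethanol yield: m_EtOH = 0.511 * m_glucose
m_EtOH = 0.511 * 86.16 = 44.0278 g

44.0278 g


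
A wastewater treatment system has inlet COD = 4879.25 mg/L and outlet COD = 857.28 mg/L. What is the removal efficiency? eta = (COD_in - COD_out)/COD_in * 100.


eta = (COD_in - COD_out) / COD_in * 100
= (4879.25 - 857.28) / 4879.25 * 100
= 82.4301%

82.4301%


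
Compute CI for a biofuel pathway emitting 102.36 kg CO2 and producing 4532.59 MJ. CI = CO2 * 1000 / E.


CI = CO2 * 1000 / E
= 102.36 * 1000 / 4532.59
= 22.5831 g CO2/MJ

22.5831 g CO2/MJ


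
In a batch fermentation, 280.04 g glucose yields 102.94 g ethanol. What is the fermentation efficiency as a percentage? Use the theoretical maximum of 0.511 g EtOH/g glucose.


Fermentation efficiency = (actual / (0.511 * glucose)) * 100
= (102.94 / (0.511 * 280.04)) * 100
= 71.9355%

71.9355%


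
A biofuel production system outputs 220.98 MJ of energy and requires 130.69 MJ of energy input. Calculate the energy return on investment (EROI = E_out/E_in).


EROI = E_out / E_in
= 220.98 / 130.69
= 1.6909

1.6909


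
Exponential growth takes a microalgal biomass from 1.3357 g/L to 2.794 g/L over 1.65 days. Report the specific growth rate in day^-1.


mu = ln(X2/X1) / dt
= ln(2.794/1.3357) / 1.65
= 0.4473 per day

0.4473 per day


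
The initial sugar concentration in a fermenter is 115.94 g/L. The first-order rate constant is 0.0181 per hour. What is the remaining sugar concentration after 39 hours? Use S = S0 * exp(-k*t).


S = S0 * exp(-k * t)
S = 115.94 * exp(-0.0181 * 39)
S = 57.2354 g/L

57.2354 g/L


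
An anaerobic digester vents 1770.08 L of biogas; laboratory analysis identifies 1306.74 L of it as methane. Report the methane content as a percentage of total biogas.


CH4% = V_CH4 / V_total * 100
= 1306.74 / 1770.08 * 100
= 73.8238%

73.8238%


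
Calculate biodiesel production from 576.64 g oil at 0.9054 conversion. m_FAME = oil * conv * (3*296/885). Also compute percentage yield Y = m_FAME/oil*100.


m_FAME = oil * conv * (3 * 296 / 885) = oil * conv * (888/885)
= 576.64 * 0.9054 * 888 / 885
= 523.8597 g
Y = m_FAME / oil * 100 = conv * (888/885) * 100
= 0.9054 * 888 / 885 * 100
= 90.85%

523.8597 g FAME; Y = 90.85%


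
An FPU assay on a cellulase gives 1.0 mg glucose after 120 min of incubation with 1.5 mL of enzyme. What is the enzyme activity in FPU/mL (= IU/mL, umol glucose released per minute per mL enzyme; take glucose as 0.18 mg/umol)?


Activity = glucose_mg / (0.18 mg/umol * V_mL * t_min)
= 1.0 / (0.18 * 1.5 * 120)
= 0.0309 FPU/mL

0.0309 FPU/mL


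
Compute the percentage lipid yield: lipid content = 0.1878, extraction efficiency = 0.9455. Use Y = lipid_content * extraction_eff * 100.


Y = lipid_content * extraction_eff * 100
= 0.1878 * 0.9455 * 100
= 17.7565%

17.7565%


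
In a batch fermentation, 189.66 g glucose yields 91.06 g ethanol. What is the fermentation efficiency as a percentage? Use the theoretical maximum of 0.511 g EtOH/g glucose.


Fermentation efficiency = (actual / (0.511 * glucose)) * 100
= (91.06 / (0.511 * 189.66)) * 100
= 93.9574%

93.9574%


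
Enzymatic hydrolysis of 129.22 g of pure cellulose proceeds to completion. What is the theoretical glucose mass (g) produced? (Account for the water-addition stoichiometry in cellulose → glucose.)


glucose = cellulose * 180/162
= 129.22 * 180/162
= 143.5778 g

143.5778 g


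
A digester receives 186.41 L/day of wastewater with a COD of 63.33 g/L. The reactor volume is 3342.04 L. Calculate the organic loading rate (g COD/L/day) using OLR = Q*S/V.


OLR = Q * S / V
= 186.41 * 63.33 / 3342.04
= 3.5324 g/L/day

3.5324 g/L/day


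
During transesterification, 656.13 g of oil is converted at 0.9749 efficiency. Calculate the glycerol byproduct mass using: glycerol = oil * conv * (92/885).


glycerol = oil * conv * (92/885)
= 656.13 * 0.9749 * 92 / 885
= 66.4958 g

66.4958 g


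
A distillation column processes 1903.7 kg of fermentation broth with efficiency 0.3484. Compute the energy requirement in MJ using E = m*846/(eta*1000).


E = m * 846 / (eta * 1000)
= 1903.7 * 846 / (0.3484 * 1000)
= 4622.6470 MJ

4622.6470 MJ


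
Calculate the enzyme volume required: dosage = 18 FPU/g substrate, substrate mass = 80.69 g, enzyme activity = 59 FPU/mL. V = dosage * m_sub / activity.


V = dosage * m_sub / activity
V = 18 * 80.69 / 59
V = 24.6173 mL

24.6173 mL


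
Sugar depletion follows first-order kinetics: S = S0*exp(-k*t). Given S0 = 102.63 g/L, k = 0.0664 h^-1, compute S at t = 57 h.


S = S0 * exp(-k * t)
S = 102.63 * exp(-0.0664 * 57)
S = 2.3311 g/L

2.3311 g/L


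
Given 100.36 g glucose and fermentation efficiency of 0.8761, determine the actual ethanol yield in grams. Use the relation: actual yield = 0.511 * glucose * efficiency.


Actual ethanol: m = 0.511 * 100.36 * 0.8761
m = 44.9299 g

44.9299 g


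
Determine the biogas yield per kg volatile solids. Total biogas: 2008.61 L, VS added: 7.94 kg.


Y = V / VS
= 2008.61 / 7.94
= 252.9736 L/kg VS

252.9736 L/kg VS


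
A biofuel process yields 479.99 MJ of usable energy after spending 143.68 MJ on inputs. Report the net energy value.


NEV = E_out - E_in
= 479.99 - 143.68
= 336.3100 MJ

336.3100 MJ


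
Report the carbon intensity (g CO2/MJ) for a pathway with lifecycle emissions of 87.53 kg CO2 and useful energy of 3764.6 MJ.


CI = CO2 * 1000 / E
= 87.53 * 1000 / 3764.6
= 23.2508 g CO2/MJ

23.2508 g CO2/MJ


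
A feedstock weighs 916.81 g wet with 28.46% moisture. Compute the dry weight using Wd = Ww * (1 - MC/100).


Wd = Ww * (1 - MC/100)
= 916.81 * (1 - 28.46/100)
= 655.8859 g

655.8859 g


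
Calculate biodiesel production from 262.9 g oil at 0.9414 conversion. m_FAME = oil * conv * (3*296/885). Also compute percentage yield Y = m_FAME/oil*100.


m_FAME = oil * conv * (3 * 296 / 885) = oil * conv * (888/885)
= 262.9 * 0.9414 * 888 / 885
= 248.3330 g
Y = m_FAME / oil * 100 = conv * (888/885) * 100
= 0.9414 * 888 / 885 * 100
= 94.46%

248.3330 g FAME; Y = 94.46%


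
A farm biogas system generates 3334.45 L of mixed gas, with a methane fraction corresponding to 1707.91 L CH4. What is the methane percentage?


CH4% = V_CH4 / V_total * 100
= 1707.91 / 3334.45 * 100
= 51.2201%

51.2201%


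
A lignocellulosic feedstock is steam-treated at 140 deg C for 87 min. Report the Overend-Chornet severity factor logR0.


logR0 = log10(t * exp((T - 100) / 14.75))
= log10(87 * exp((140 - 100) / 14.75))
= 3.1173

3.1173


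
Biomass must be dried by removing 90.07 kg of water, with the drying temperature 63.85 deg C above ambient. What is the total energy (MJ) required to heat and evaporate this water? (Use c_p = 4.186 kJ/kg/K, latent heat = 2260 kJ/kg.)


E = m_water * (4.186 * dT + 2260) / 1000
= 90.07 * (4.186 * 63.85 + 2260) / 1000
= 227.6318 MJ

227.6318 MJ


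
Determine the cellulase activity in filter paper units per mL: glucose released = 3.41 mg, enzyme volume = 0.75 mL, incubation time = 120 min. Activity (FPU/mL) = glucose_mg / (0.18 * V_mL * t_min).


Activity = glucose_mg / (0.18 mg/umol * V_mL * t_min)
= 3.41 / (0.18 * 0.75 * 120)
= 0.2105 FPU/mL

0.2105 FPU/mL


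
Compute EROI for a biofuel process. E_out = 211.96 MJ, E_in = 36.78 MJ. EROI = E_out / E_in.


EROI = E_out / E_in
= 211.96 / 36.78
= 5.7629

5.7629


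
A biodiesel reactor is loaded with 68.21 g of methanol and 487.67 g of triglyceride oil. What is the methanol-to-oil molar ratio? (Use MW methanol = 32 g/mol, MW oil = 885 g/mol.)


Molar ratio = n_MeOH / n_oil = (MeOH/32) / (oil/885) = (MeOH * 885) / (32 * oil)
= (68.21 * 885) / (32 * 487.67)
= 3.8683

3.8683


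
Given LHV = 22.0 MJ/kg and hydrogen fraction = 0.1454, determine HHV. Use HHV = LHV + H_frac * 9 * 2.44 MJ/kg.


HHV = LHV + H_frac * 9 * 2.44
= 22.0 + 0.1454 * 9 * 2.44
= 25.1930 MJ/kg

25.1930 MJ/kg


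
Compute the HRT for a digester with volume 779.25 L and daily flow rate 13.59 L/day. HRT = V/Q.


HRT = V / Q
= 779.25 / 13.59
= 57.3400 days

57.3400 days


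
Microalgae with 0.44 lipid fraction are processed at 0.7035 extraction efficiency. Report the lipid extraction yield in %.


Y = lipid_content * extraction_eff * 100
= 0.44 * 0.7035 * 100
= 30.9540%

30.9540%


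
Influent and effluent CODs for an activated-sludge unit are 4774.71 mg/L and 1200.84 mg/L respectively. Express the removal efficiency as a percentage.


eta = (COD_in - COD_out) / COD_in * 100
= (4774.71 - 1200.84) / 4774.71 * 100
= 74.8500%

74.8500%


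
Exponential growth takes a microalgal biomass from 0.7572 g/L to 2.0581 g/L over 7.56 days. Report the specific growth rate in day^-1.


mu = ln(X2/X1) / dt
= ln(2.0581/0.7572) / 7.56
= 0.1323 per day

0.1323 per day


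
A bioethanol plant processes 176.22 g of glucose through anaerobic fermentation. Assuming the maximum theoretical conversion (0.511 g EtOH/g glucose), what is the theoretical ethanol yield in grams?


Theoretical ethanol yield: m_EtOH = 0.511 * m_glucose
m_EtOH = 0.511 * 176.22 = 90.0484 g

90.0484 g


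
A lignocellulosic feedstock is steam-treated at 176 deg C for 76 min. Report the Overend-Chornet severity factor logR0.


logR0 = log10(t * exp((T - 100) / 14.75))
= log10(76 * exp((176 - 100) / 14.75))
= 4.1185

4.1185


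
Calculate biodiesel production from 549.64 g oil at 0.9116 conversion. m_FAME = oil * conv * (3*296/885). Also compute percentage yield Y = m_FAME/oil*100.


m_FAME = oil * conv * (3 * 296 / 885) = oil * conv * (888/885)
= 549.64 * 0.9116 * 888 / 885
= 502.7503 g
Y = m_FAME / oil * 100 = conv * (888/885) * 100
= 0.9116 * 888 / 885 * 100
= 91.47%

502.7503 g FAME; Y = 91.47%


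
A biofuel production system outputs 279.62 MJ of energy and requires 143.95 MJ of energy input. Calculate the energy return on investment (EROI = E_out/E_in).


EROI = E_out / E_in
= 279.62 / 143.95
= 1.9425

1.9425


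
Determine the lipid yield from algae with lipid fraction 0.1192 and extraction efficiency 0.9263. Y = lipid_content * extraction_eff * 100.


Y = lipid_content * extraction_eff * 100
= 0.1192 * 0.9263 * 100
= 11.0415%

11.0415%


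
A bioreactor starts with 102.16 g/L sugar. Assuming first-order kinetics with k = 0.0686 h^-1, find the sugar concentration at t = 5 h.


S = S0 * exp(-k * t)
S = 102.16 * exp(-0.0686 * 5)
S = 72.4966 g/L

72.4966 g/L


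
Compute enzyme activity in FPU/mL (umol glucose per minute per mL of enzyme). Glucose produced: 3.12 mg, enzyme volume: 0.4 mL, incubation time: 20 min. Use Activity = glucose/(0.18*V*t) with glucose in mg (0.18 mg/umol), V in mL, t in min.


Activity = glucose_mg / (0.18 mg/umol * V_mL * t_min)
= 3.12 / (0.18 * 0.4 * 20)
= 2.1667 FPU/mL

2.1667 FPU/mL


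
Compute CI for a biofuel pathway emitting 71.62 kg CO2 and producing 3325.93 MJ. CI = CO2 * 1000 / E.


CI = CO2 * 1000 / E
= 71.62 * 1000 / 3325.93
= 21.5338 g CO2/MJ

21.5338 g CO2/MJ


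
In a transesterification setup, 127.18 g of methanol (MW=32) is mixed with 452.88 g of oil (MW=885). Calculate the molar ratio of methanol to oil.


Molar ratio = n_MeOH / n_oil = (MeOH/32) / (oil/885) = (MeOH * 885) / (32 * oil)
= (127.18 * 885) / (32 * 452.88)
= 7.7666

7.7666
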